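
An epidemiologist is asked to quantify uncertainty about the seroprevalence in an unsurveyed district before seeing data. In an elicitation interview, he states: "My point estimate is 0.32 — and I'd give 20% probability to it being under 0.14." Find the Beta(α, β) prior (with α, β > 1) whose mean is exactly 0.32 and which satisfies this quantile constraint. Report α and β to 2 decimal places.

With mean 0.32 fixed, write α = 0.32s, β = 0.68s where s = α+β.
Need P(θ < 0.14) = 0.2 under Beta(0.32s, 0.68s). Normal approximation: (q−m)/√(m(1−m)/s) ≈ z_{0.2} = -0.842, so s ≈ 0.32·0.68·(-0.842)²/(0.14−0.32)² = 4.8.
At s = 4.8: P(θ<0.14) ≈ 0.204. Adjusting to match 0.2 gives s ≈ 4.87.
So α = 0.32·4.87 ≈ 1.56, β = 0.68·4.87 ≈ 3.31.

α ≈ 1.56, β ≈ 3.31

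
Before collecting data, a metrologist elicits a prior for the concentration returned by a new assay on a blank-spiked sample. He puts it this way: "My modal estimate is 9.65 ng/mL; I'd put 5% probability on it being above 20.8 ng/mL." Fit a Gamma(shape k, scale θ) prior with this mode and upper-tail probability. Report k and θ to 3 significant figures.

k ≈ 5.67, θ ≈ 2.07

Gamma(k,θ) with k>1 has mode (k−1)θ, so θ = 9.65/(k−1).
Need P(X < 20.8) = 0.95 with θ tied to k this way. Start at k = 2, θ = 9.65: P(X<20.8) ≈ 0.634.
Too low — raise k to concentrate. Iterating converges to k ≈ 5.67.
Then θ = 9.65/(5.67−1) ≈ 2.07.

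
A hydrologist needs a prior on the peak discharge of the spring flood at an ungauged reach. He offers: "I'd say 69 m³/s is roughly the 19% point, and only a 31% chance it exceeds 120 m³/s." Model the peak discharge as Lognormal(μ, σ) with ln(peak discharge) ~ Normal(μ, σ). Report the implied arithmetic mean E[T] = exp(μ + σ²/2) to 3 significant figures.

If T ~ Lognormal(μ,σ) then ln T ~ Normal(μ,σ), so the p-quantile of ln T is μ + z_p·σ.
ln(69) = 4.234 and ln(120) = 4.787; z_{0.19} = -0.8779, z_{0.69} = 0.4959.
σ = (4.787 − 4.234)/(0.4959 − (-0.8779)) = 0.403.
μ = 4.234 − (-0.8779)·0.403 = 4.588.
E[T] = exp(μ + σ²/2) = exp(4.588 + 0.0811) = 107 m³/s.

E[T] ≈ 107 m³/s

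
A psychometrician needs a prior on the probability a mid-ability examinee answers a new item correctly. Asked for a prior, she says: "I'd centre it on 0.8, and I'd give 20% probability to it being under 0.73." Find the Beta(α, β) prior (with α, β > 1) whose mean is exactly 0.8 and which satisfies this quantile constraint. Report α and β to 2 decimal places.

α ≈ 16.65, β ≈ 4.16

With mean 0.8 fixed, write α = 0.8s, β = 0.2s where s = α+β.
Need P(θ < 0.73) = 0.2 under Beta(0.8s, 0.2s). Normal approximation: (q−m)/√(m(1−m)/s) ≈ z_{0.2} = -0.842, so s ≈ 0.8·0.2·(-0.842)²/(0.73−0.8)² = 23.1.
At s = 23.1: P(θ<0.73) ≈ 0.190. Adjusting to match 0.2 gives s ≈ 20.81.
So α = 0.8·20.81 ≈ 16.65, β = 0.2·20.81 ≈ 4.16.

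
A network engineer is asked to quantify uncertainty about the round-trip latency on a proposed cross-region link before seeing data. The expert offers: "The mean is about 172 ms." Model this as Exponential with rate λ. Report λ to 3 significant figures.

Exponential mean = 1/λ, so λ = 1/172.0 = 0.00581.

λ ≈ 0.00581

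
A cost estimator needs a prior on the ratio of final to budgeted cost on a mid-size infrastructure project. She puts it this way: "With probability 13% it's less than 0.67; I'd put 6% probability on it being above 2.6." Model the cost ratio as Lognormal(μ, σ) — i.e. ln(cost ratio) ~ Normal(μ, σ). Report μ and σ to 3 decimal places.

μ ≈ 0.169, σ ≈ 0.506

If T ~ Lognormal(μ,σ) then ln T ~ Normal(μ,σ), so the p-quantile of ln T is μ + z_p·σ.
ln(0.67) = -0.4005 and ln(2.6) = 0.9555; z_{0.13} = -1.126, z_{0.94} = 1.555.
σ = (0.9555 − -0.4005)/(1.555 − (-1.126)) = 0.506.
μ = -0.4005 − (-1.126)·0.506 = 0.169.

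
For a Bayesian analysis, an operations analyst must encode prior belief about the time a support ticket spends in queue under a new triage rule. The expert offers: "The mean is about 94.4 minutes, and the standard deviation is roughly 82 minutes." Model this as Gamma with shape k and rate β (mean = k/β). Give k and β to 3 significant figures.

k ≈ 1.33, β ≈ 0.014

For Gamma(k, rate β): mean = k/β, variance = k/β², so CV = 1/√k.
CV = SD/mean = 82/94.4 = 0.8686, hence k = 1/CV² = 1.33.
Then β = k/mean = 1.33/94.4 = 0.014.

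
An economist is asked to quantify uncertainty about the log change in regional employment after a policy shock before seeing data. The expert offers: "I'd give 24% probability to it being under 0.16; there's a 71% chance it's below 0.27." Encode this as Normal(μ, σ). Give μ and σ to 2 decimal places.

μ = 0.22, σ = 0.09

The p-quantile of Normal(μ,σ) is μ + z_p·σ, with z_{0.24} = -0.7063 and z_{0.71} = 0.5534.
Eliminate σ: μ = (z₂·x₁ − z₁·x₂)/(z₂ − z₁) = (0.5534·0.16 − (-0.7063)·0.27)/1.26 = 0.22.
Then σ = (x₂ − x₁)/(z₂ − z₁) = (0.27 − 0.16)/1.26 = 0.09.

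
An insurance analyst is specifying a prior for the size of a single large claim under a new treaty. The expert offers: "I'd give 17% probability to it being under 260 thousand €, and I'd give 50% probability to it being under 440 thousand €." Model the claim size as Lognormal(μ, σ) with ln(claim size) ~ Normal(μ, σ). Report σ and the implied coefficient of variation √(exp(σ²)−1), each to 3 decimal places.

If T ~ Lognormal(μ,σ) then ln T ~ Normal(μ,σ), so the p-quantile of ln T is μ + z_p·σ.
ln(260) = 5.561 and ln(440) = 6.087; z_{0.17} = -0.9542, z_{0.5} = 0.
σ = (6.087 − 5.561)/(0 − (-0.9542)) = 0.551.
μ = 5.561 − (-0.9542)·0.551 = 6.087.
CV = √(exp(σ²)−1) = √(exp(0.3040)−1) = 0.596.

σ ≈ 0.551, CV ≈ 0.596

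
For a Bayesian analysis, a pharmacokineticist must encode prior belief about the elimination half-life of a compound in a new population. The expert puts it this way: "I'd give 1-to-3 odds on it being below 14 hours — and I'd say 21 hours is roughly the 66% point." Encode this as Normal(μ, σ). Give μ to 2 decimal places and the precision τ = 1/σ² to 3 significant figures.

μ = 18.34, τ = 0.0241

For Normal(μ,σ), the p-quantile is μ + z_p·σ. Here z_{0.25} = -0.6745, z_{0.66} = 0.4125.
So 14 = μ − 0.6745σ and 21 = μ + 0.4125σ.
Subtracting: σ = (21 − 14)/(0.4125 − (-0.6745)) = 6.44.
Then μ = 14 − (-0.6745)·6.44 = 18.34.
Precision τ = 1/σ² = 1/6.44² = 0.0241.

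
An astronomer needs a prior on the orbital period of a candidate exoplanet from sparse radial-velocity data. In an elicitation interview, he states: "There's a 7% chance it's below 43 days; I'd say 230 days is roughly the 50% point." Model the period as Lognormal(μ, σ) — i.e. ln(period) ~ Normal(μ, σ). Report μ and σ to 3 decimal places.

If T ~ Lognormal(μ,σ) then ln T ~ Normal(μ,σ), so the p-quantile of ln T is μ + z_p·σ.
ln(43) = 3.761 and ln(230) = 5.438; z_{0.07} = -1.476, z_{0.5} = 0.
σ = (5.438 − 3.761)/(0 − (-1.476)) = 1.136.
μ = 3.761 − (-1.476)·1.136 = 5.438.

μ ≈ 5.438, σ ≈ 1.136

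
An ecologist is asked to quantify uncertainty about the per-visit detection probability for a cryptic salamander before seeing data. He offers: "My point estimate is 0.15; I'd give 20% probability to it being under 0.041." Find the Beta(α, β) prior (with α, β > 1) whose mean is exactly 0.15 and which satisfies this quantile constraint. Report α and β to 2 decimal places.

α ≈ 1.06, β ≈ 5.99

With mean 0.15 fixed, write α = 0.15s, β = 0.85s where s = α+β.
Need P(θ < 0.041) = 0.2 under Beta(0.15s, 0.85s). Normal approximation: (q−m)/√(m(1−m)/s) ≈ z_{0.2} = -0.842, so s ≈ 0.15·0.85·(-0.842)²/(0.041−0.15)² = 7.6.
At s = 7.6: P(θ<0.041) ≈ 0.185. Adjusting to match 0.2 gives s ≈ 7.05.
So α = 0.15·7.05 ≈ 1.06, β = 0.85·7.05 ≈ 5.99.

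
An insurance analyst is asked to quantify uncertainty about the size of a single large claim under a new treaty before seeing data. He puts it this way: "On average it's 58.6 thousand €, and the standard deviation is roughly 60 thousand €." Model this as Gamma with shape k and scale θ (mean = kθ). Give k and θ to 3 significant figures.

k ≈ 0.954, θ ≈ 61.4

For Gamma(k, scale θ): mean = kθ, variance = kθ², so CV = 1/√k.
CV = SD/mean = 60/58.6 = 1.024, hence k = 1/CV² = 0.954.
Then θ = mean/k = 58.6/0.954 = 61.4.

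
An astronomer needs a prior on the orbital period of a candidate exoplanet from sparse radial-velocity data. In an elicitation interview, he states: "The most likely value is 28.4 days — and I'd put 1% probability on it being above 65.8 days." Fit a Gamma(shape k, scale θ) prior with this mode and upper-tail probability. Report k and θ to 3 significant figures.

Gamma(k,θ) with k>1 has mode (k−1)θ, so θ = 28.4/(k−1).
Need P(X < 65.8) = 0.99 with θ tied to k this way. Start at k = 2, θ = 28.4: P(X<65.8) ≈ 0.673.
Too low — raise k to concentrate. Iterating converges to k ≈ 7.76.
Then θ = 28.4/(7.76−1) ≈ 4.2.

k ≈ 7.76, θ ≈ 4.2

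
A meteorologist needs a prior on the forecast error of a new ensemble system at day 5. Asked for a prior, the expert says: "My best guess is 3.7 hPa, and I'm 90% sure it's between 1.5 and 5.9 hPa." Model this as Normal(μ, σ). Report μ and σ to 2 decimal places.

μ = 3.70, σ = 1.34

A symmetric 90% interval runs μ ± z·σ with z = 1.645.
Half-width = 2.2, so σ = 2.2/1.645 = 1.34.
μ is the stated best guess, 3.70.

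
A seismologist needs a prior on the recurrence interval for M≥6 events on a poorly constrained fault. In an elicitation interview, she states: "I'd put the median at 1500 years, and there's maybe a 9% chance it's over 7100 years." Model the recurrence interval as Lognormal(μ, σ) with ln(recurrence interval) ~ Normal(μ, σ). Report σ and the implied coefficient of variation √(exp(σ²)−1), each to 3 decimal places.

If T ~ Lognormal(μ,σ) then ln T ~ Normal(μ,σ), so the p-quantile of ln T is μ + z_p·σ.
ln(1500) = 7.313 and ln(7100) = 8.868; z_{0.5} = 0, z_{0.91} = 1.341.
σ = (8.868 − 7.313)/(1.341 − (0)) = 1.160.
μ = 7.313 − (0)·1.160 = 7.313.
CV = √(exp(σ²)−1) = √(exp(1.3445)−1) = 1.684.

σ ≈ 1.160, CV ≈ 1.684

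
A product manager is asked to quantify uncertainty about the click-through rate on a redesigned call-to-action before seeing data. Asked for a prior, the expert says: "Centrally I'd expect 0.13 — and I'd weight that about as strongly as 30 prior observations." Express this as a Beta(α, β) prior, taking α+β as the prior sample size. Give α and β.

Under the effective-sample-size interpretation, Beta(α, β) has prior mean α/(α+β) and prior sample size α+β.
So α+β = 30 and α/(α+β) = 0.13, giving α = 0.13·30 = 3.9 and β = 30 − 3.9 = 26.1.

α = 3.9, β = 26.1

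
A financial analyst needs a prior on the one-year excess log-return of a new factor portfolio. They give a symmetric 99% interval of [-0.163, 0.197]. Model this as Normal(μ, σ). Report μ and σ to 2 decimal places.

A symmetric 99% interval runs μ ± z·σ with z = 2.576.
Half-width = 0.18, so σ = 0.18/2.576 = 0.07.
μ is the interval midpoint, 0.02.

μ = 0.02, σ = 0.07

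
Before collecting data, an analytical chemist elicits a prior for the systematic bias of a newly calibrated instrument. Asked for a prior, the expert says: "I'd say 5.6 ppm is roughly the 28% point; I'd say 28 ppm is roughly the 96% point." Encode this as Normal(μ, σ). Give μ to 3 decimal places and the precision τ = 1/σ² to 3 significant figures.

μ = 11.195, τ = 0.0109

For Normal(μ,σ), the p-quantile is μ + z_p·σ. Here z_{0.28} = -0.5828, z_{0.96} = 1.751.
So 5.6 = μ − 0.5828σ and 28 = μ + 1.751σ.
Subtracting: σ = (28 − 5.6)/(1.751 − (-0.5828)) = 9.599.
Then μ = 5.6 − (-0.5828)·9.599 = 11.195.
Precision τ = 1/σ² = 1/9.599² = 0.0109.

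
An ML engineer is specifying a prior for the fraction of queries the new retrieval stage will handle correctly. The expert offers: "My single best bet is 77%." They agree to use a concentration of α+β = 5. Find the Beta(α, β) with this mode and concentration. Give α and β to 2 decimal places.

α = 3.31, β = 1.69

For α,β > 1 the Beta mode is (α−1)/(α+β−2). With α+β = 5, the mode is (α−1)/3.
Set (α−1)/3 = 0.77 → α = 1 + 0.77·3 = 3.31.
β = 5 − α = 1.69.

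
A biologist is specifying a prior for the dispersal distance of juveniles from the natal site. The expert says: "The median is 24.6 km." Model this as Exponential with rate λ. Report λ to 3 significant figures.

λ ≈ 0.0282

Exponential median = ln 2 / λ, so λ = ln 2 / 24.6 = 0.0282.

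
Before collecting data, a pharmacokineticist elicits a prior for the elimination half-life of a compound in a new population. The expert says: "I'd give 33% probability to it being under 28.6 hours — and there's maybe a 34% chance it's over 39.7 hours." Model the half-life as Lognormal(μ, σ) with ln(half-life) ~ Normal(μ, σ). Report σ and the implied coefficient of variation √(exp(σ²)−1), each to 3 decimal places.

σ ≈ 0.385, CV ≈ 0.399

If T ~ Lognormal(μ,σ) then ln T ~ Normal(μ,σ), so the p-quantile of ln T is μ + z_p·σ.
ln(28.6) = 3.353 and ln(39.7) = 3.681; z_{0.33} = -0.4399, z_{0.66} = 0.4125.
σ = (3.681 − 3.353)/(0.4125 − (-0.4399)) = 0.385.
μ = 3.353 − (-0.4399)·0.385 = 3.523.
CV = √(exp(σ²)−1) = √(exp(0.1480)−1) = 0.399.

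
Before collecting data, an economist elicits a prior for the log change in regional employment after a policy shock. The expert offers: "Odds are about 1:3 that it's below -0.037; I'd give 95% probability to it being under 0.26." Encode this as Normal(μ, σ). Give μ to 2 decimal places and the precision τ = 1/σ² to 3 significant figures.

The p-quantile of Normal(μ,σ) is μ + z_p·σ, with z_{0.25} = -0.6745 and z_{0.95} = 1.645.
Eliminate σ: μ = (z₂·x₁ − z₁·x₂)/(z₂ − z₁) = (1.645·-0.037 − (-0.6745)·0.26)/2.319 = 0.05.
Then σ = (x₂ − x₁)/(z₂ − z₁) = (0.26 − -0.037)/2.319 = 0.13.
Precision τ = 1/σ² = 1/0.1281² = 61.

μ = 0.05, τ = 61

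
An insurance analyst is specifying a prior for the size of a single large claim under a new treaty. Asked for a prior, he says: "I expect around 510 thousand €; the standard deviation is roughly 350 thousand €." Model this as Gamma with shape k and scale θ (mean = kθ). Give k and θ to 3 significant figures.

k ≈ 2.12, θ ≈ 240

For Gamma(k, scale θ): mean = kθ, variance = kθ², so CV = 1/√k.
CV = SD/mean = 350/510 = 0.6863, hence k = 1/CV² = 2.12.
Then θ = mean/k = 510/2.12 = 240.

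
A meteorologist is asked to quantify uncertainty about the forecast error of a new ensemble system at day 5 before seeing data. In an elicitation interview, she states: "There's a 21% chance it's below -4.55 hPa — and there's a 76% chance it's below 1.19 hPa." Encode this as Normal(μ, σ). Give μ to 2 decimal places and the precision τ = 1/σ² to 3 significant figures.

μ = -1.49, τ = 0.0695

For Normal(μ,σ), the p-quantile is μ + z_p·σ. Here z_{0.21} = -0.8064, z_{0.76} = 0.7063.
So -4.55 = μ − 0.8064σ and 1.19 = μ + 0.7063σ.
Subtracting: σ = (1.19 − -4.55)/(0.7063 − (-0.8064)) = 3.79.
Then μ = -4.55 − (-0.8064)·3.79 = -1.49.
Precision τ = 1/σ² = 1/3.794² = 0.0695.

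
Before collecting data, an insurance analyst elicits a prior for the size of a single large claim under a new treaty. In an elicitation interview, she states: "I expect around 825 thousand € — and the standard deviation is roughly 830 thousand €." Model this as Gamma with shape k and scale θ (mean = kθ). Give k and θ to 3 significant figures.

For Gamma(k, scale θ): mean = kθ, variance = kθ², so CV = 1/√k.
CV = SD/mean = 830/825 = 1.006, hence k = 1/CV² = 0.988.
Then θ = mean/k = 825/0.988 = 835.

k ≈ 0.988, θ ≈ 835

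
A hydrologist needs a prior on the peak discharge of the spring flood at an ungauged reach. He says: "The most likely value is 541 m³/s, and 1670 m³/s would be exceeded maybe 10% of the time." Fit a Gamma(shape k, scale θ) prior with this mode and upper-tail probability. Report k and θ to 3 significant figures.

k ≈ 2.49, θ ≈ 362

Gamma(k,θ) with k>1 has mode (k−1)θ, so θ = 541/(k−1).
Need P(X < 1670) = 0.9 with θ tied to k this way. Start at k = 2, θ = 541: P(X<1670) ≈ 0.813.
Too low — raise k to concentrate. Iterating converges to k ≈ 2.49.
Then θ = 541/(2.49−1) ≈ 362.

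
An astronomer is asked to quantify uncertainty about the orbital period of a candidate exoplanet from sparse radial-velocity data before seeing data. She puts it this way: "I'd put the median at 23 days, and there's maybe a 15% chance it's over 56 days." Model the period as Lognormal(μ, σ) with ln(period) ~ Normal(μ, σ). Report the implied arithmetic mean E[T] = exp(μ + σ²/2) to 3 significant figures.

E[T] ≈ 33.3 days

If T ~ Lognormal(μ,σ) then ln T ~ Normal(μ,σ), so the p-quantile of ln T is μ + z_p·σ.
ln(23) = 3.135 and ln(56) = 4.025; z_{0.5} = 0, z_{0.85} = 1.036.
σ = (4.025 − 3.135)/(1.036 − (0)) = 0.859.
μ = 3.135 − (0)·0.859 = 3.135.
E[T] = exp(μ + σ²/2) = exp(3.135 + 0.3686) = 33.3 days.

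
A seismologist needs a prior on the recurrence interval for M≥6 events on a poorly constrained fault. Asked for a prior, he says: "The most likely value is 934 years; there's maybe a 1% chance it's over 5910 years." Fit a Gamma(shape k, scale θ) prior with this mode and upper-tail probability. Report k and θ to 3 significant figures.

k ≈ 2.07, θ ≈ 873

Gamma(k,θ) with k>1 has mode (k−1)θ, so θ = 934/(k−1).
Need P(X < 5910) = 0.99 with θ tied to k this way. Start at k = 2, θ = 934: P(X<5910) ≈ 0.987.
Too low — raise k to concentrate. Iterating converges to k ≈ 2.07.
Then θ = 934/(2.07−1) ≈ 873.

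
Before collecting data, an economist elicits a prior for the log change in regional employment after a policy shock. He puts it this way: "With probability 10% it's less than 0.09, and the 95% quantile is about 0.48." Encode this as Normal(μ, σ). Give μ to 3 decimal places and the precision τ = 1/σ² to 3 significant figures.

μ = 0.261, τ = 56.3

The p-quantile of Normal(μ,σ) is μ + z_p·σ, with z_{0.1} = -1.282 and z_{0.95} = 1.645.
Eliminate σ: μ = (z₂·x₁ − z₁·x₂)/(z₂ − z₁) = (1.645·0.09 − (-1.282)·0.48)/2.926 = 0.261.
Then σ = (x₂ − x₁)/(z₂ − z₁) = (0.48 − 0.09)/2.926 = 0.133.
Precision τ = 1/σ² = 1/0.1333² = 56.3.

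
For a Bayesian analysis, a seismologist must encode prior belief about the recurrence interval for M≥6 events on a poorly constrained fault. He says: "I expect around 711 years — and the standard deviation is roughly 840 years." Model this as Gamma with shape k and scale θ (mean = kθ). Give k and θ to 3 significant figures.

For Gamma(k, scale θ): mean = kθ, variance = kθ², so CV = 1/√k.
CV = SD/mean = 840/711 = 1.181, hence k = 1/CV² = 0.716.
Then θ = mean/k = 711/0.716 = 992.

k ≈ 0.716, θ ≈ 992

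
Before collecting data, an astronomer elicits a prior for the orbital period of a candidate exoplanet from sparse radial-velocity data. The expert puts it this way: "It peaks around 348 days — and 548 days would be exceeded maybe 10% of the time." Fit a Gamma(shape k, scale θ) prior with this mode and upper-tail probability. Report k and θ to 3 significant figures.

Gamma(k,θ) with k>1 has mode (k−1)θ, so θ = 348/(k−1).
Need P(X < 548) = 0.9 with θ tied to k this way. Start at k = 2, θ = 348: P(X<548) ≈ 0.467.
Too low — raise k to concentrate. Iterating converges to k ≈ 10.1.
Then θ = 348/(10.1−1) ≈ 38.3.

k ≈ 10.1, θ ≈ 38.3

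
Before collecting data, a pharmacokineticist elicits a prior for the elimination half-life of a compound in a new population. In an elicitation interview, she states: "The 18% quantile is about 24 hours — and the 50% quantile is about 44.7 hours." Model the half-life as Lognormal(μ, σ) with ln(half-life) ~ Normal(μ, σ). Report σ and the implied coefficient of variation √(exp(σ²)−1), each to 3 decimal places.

σ ≈ 0.679, CV ≈ 0.766

If T ~ Lognormal(μ,σ) then ln T ~ Normal(μ,σ), so the p-quantile of ln T is μ + z_p·σ.
ln(24) = 3.178 and ln(44.7) = 3.8; z_{0.18} = -0.9154, z_{0.5} = 0.
σ = (3.8 − 3.178)/(0 − (-0.9154)) = 0.679.
μ = 3.178 − (-0.9154)·0.679 = 3.800.
CV = √(exp(σ²)−1) = √(exp(0.4616)−1) = 0.766.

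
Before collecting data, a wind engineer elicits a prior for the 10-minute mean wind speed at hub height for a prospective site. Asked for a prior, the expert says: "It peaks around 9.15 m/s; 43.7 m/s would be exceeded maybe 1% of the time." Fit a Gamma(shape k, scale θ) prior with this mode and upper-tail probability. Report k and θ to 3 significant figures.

k ≈ 2.63, θ ≈ 5.63

Gamma(k,θ) with k>1 has mode (k−1)θ, so θ = 9.15/(k−1).
Need P(X < 43.7) = 0.99 with θ tied to k this way. Start at k = 2, θ = 9.15: P(X<43.7) ≈ 0.951.
Too low — raise k to concentrate. Iterating converges to k ≈ 2.63.
Then θ = 9.15/(2.63−1) ≈ 5.63.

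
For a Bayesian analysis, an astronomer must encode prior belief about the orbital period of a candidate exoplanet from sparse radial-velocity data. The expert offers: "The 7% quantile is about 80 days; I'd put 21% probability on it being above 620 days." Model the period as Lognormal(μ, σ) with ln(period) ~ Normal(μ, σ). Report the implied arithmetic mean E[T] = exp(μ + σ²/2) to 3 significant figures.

E[T] ≈ 450 days

If T ~ Lognormal(μ,σ) then ln T ~ Normal(μ,σ), so the p-quantile of ln T is μ + z_p·σ.
ln(80) = 4.382 and ln(620) = 6.43; z_{0.07} = -1.476, z_{0.79} = 0.8064.
σ = (6.43 − 4.382)/(0.8064 − (-1.476)) = 0.897.
μ = 4.382 − (-1.476)·0.897 = 5.706.
E[T] = exp(μ + σ²/2) = exp(5.706 + 0.4025) = 450 days.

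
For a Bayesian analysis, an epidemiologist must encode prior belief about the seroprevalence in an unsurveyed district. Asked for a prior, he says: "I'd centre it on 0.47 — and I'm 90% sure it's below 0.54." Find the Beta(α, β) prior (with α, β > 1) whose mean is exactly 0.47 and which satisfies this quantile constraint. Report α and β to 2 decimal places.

With mean 0.47 fixed, write α = 0.47s, β = 0.53s where s = α+β.
Need P(θ < 0.54) = 0.9 under Beta(0.47s, 0.53s). Normal approximation: (q−m)/√(m(1−m)/s) ≈ z_{0.9} = 1.28, so s ≈ 0.47·0.53·(1.28)²/(0.54−0.47)² = 83.5.
At s = 83.5: P(θ<0.54) ≈ 0.900. Adjusting to match 0.9 gives s ≈ 83.54.
So α = 0.47·83.54 ≈ 39.26, β = 0.53·83.54 ≈ 44.27.

α ≈ 39.26, β ≈ 44.27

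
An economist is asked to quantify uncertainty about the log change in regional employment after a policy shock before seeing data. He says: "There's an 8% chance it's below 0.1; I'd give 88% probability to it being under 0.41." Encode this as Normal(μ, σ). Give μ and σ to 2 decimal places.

μ = 0.27, σ = 0.12

The p-quantile of Normal(μ,σ) is μ + z_p·σ, with z_{0.08} = -1.405 and z_{0.88} = 1.175.
Eliminate σ: μ = (z₂·x₁ − z₁·x₂)/(z₂ − z₁) = (1.175·0.1 − (-1.405)·0.41)/2.58 = 0.27.
Then σ = (x₂ − x₁)/(z₂ − z₁) = (0.41 − 0.1)/2.58 = 0.12.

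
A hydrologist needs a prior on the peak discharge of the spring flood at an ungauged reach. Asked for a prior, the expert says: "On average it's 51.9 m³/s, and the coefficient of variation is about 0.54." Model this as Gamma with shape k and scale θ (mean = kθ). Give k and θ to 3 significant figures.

k ≈ 3.43, θ ≈ 15.1

For Gamma(k, scale θ): mean = kθ, variance = kθ², so CV = 1/√k.
CV = 0.54, hence k = 1/CV² = 3.43.
Then θ = mean/k = 51.9/3.43 = 15.1.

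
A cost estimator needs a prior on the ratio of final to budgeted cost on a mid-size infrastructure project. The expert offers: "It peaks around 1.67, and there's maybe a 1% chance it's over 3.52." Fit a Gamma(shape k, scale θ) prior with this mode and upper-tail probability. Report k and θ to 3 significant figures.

k ≈ 9.75, θ ≈ 0.191

Gamma(k,θ) with k>1 has mode (k−1)θ, so θ = 1.67/(k−1).
Need P(X < 3.52) = 0.99 with θ tied to k this way. Start at k = 2, θ = 1.67: P(X<3.52) ≈ 0.622.
Too low — raise k to concentrate. Iterating converges to k ≈ 9.75.
Then θ = 1.67/(9.75−1) ≈ 0.191.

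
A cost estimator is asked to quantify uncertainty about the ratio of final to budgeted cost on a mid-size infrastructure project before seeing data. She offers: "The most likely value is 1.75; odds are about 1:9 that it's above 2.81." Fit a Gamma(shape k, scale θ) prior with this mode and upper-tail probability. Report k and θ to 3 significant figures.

Gamma(k,θ) with k>1 has mode (k−1)θ, so θ = 1.75/(k−1).
Need P(X < 2.81) = 0.9 with θ tied to k this way. Start at k = 2, θ = 1.75: P(X<2.81) ≈ 0.477.
Too low — raise k to concentrate. Iterating converges to k ≈ 9.38.
Then θ = 1.75/(9.38−1) ≈ 0.209.

k ≈ 9.38, θ ≈ 0.209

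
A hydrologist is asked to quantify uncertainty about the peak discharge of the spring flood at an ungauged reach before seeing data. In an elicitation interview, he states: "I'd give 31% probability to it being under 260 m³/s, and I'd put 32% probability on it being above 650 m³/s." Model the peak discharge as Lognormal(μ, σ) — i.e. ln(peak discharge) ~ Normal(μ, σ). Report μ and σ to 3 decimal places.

μ ≈ 6.032, σ ≈ 0.951

If T ~ Lognormal(μ,σ) then ln T ~ Normal(μ,σ), so the p-quantile of ln T is μ + z_p·σ.
ln(260) = 5.561 and ln(650) = 6.477; z_{0.31} = -0.4959, z_{0.68} = 0.4677.
σ = (6.477 − 5.561)/(0.4677 − (-0.4959)) = 0.951.
μ = 5.561 − (-0.4959)·0.951 = 6.032.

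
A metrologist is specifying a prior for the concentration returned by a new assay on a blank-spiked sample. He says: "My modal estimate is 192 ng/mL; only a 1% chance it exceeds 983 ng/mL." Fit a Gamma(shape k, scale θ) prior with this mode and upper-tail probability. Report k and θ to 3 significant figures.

k ≈ 2.46, θ ≈ 132

Gamma(k,θ) with k>1 has mode (k−1)θ, so θ = 192/(k−1).
Need P(X < 983) = 0.99 with θ tied to k this way. Start at k = 2, θ = 192: P(X<983) ≈ 0.963.
Too low — raise k to concentrate. Iterating converges to k ≈ 2.46.
Then θ = 192/(2.46−1) ≈ 132.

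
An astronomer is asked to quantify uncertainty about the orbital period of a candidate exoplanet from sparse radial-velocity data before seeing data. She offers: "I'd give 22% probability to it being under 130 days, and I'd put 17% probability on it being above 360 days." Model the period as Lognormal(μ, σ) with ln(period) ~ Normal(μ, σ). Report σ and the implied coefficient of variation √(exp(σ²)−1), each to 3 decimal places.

If T ~ Lognormal(μ,σ) then ln T ~ Normal(μ,σ), so the p-quantile of ln T is μ + z_p·σ.
ln(130) = 4.868 and ln(360) = 5.886; z_{0.22} = -0.7722, z_{0.83} = 0.9542.
σ = (5.886 − 4.868)/(0.9542 − (-0.7722)) = 0.590.
μ = 4.868 − (-0.7722)·0.590 = 5.323.
CV = √(exp(σ²)−1) = √(exp(0.3481)−1) = 0.645.

σ ≈ 0.590, CV ≈ 0.645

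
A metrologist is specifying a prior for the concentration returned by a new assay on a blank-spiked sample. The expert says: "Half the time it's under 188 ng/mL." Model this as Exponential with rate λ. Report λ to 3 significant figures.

λ ≈ 0.00369

Exponential median = ln 2 / λ, so λ = ln 2 / 188.0 = 0.00369.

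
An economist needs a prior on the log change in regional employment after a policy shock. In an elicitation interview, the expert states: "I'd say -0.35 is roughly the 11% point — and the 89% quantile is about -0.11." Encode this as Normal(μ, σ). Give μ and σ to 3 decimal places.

The p-quantile of Normal(μ,σ) is μ + z_p·σ, with z_{0.11} = -1.227 and z_{0.89} = 1.227.
Eliminate σ: μ = (z₂·x₁ − z₁·x₂)/(z₂ − z₁) = (1.227·-0.35 − (-1.227)·-0.11)/2.453 = -0.230.
Then σ = (x₂ − x₁)/(z₂ − z₁) = (-0.11 − -0.35)/2.453 = 0.098.

μ = -0.230, σ = 0.098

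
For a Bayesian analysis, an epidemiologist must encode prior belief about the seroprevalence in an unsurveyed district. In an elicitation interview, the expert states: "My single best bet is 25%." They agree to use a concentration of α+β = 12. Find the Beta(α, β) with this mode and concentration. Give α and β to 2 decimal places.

α = 3.50, β = 8.50

For α,β > 1 the Beta mode is (α−1)/(α+β−2). With α+β = 12, the mode is (α−1)/10.
Set (α−1)/10 = 0.25 → α = 1 + 0.25·10 = 3.50.
β = 12 − α = 8.50.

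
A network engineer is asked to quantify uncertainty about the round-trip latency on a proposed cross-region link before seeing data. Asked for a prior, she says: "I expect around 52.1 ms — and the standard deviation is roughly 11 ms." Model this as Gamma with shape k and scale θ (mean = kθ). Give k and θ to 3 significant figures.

k ≈ 22.4, θ ≈ 2.32

For Gamma(k, scale θ): mean = kθ, variance = kθ², so CV = 1/√k.
CV = SD/mean = 11/52.1 = 0.2111, hence k = 1/CV² = 22.4.
Then θ = mean/k = 52.1/22.4 = 2.32.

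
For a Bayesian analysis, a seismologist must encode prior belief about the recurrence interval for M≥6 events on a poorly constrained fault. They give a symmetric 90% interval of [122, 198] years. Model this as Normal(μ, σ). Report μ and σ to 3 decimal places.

A symmetric 90% interval runs μ ± z·σ with z = 1.645.
Half-width = 38, so σ = 38/1.645 = 23.102.
μ is the interval midpoint, 160.000.

μ = 160.000, σ = 23.102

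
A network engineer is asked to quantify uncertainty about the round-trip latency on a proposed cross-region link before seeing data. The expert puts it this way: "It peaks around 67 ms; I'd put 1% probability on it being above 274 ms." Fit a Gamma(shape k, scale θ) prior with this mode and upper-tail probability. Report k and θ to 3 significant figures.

Gamma(k,θ) with k>1 has mode (k−1)θ, so θ = 67/(k−1).
Need P(X < 274) = 0.99 with θ tied to k this way. Start at k = 2, θ = 67: P(X<274) ≈ 0.915.
Too low — raise k to concentrate. Iterating converges to k ≈ 3.09.
Then θ = 67/(3.09−1) ≈ 32.

k ≈ 3.09, θ ≈ 32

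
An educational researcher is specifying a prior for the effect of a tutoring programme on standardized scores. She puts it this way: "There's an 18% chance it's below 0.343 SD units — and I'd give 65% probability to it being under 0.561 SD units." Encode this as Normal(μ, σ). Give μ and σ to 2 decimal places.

μ = 0.50, σ = 0.17

For Normal(μ,σ), the p-quantile is μ + z_p·σ. Here z_{0.18} = -0.9154, z_{0.65} = 0.3853.
So 0.343 = μ − 0.9154σ and 0.561 = μ + 0.3853σ.
Subtracting: σ = (0.561 − 0.343)/(0.3853 − (-0.9154)) = 0.17.
Then μ = 0.343 − (-0.9154)·0.17 = 0.50.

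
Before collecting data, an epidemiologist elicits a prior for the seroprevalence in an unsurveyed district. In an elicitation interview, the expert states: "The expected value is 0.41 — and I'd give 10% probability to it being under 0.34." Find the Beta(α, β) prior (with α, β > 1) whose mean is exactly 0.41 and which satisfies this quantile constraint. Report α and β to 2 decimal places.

α ≈ 32.63, β ≈ 46.95

With mean 0.41 fixed, write α = 0.41s, β = 0.59s where s = α+β.
Need P(θ < 0.34) = 0.1 under Beta(0.41s, 0.59s). Normal approximation: (q−m)/√(m(1−m)/s) ≈ z_{0.1} = -1.28, so s ≈ 0.41·0.59·(-1.28)²/(0.34−0.41)² = 81.1.
At s = 81.1: P(θ<0.34) ≈ 0.098. Adjusting to match 0.1 gives s ≈ 79.58.
So α = 0.41·79.58 ≈ 32.63, β = 0.59·79.58 ≈ 46.95.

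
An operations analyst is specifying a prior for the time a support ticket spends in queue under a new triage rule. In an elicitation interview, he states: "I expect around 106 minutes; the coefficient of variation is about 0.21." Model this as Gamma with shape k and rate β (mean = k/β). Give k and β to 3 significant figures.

k ≈ 22.7, β ≈ 0.214

For Gamma(k, rate β): mean = k/β, variance = k/β², so CV = 1/√k.
CV = 0.21, hence k = 1/CV² = 22.7.
Then β = k/mean = 22.7/106 = 0.214.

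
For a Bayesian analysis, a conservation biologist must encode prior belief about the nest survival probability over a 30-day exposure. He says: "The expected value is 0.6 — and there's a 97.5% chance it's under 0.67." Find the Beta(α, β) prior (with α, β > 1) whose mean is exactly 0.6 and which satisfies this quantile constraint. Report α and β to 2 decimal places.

With mean 0.6 fixed, write α = 0.6s, β = 0.4s where s = α+β.
Need P(θ < 0.67) = 0.975 under Beta(0.6s, 0.4s). Normal approximation: (q−m)/√(m(1−m)/s) ≈ z_{0.975} = 1.96, so s ≈ 0.6·0.4·(1.96)²/(0.67−0.6)² = 188.2.
At s = 188.2: P(θ<0.67) ≈ 0.977. Adjusting to match 0.975 gives s ≈ 181.20.
So α = 0.6·181.20 ≈ 108.72, β = 0.4·181.20 ≈ 72.48.

α ≈ 108.72, β ≈ 72.48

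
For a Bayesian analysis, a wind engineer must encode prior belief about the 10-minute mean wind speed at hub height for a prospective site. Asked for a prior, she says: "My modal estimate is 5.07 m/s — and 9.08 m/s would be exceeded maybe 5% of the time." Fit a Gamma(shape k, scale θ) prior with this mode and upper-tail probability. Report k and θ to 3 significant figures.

k ≈ 9.21, θ ≈ 0.618

Gamma(k,θ) with k>1 has mode (k−1)θ, so θ = 5.07/(k−1).
Need P(X < 9.08) = 0.95 with θ tied to k this way. Start at k = 2, θ = 5.07: P(X<9.08) ≈ 0.534.
Too low — raise k to concentrate. Iterating converges to k ≈ 9.21.
Then θ = 5.07/(9.21−1) ≈ 0.618.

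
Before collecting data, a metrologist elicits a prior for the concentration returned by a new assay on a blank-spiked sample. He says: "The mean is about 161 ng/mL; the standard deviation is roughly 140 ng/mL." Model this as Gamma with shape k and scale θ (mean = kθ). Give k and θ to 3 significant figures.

For Gamma(k, scale θ): mean = kθ, variance = kθ², so CV = 1/√k.
CV = SD/mean = 140/161 = 0.8696, hence k = 1/CV² = 1.32.
Then θ = mean/k = 161/1.32 = 122.

k ≈ 1.32, θ ≈ 122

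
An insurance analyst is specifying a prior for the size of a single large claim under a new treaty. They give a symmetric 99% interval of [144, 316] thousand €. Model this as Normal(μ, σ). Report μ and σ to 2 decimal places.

μ = 230.00, σ = 33.39

A symmetric 99% interval runs μ ± z·σ with z = 2.576.
Half-width = 86, so σ = 86/2.576 = 33.39.
μ is the interval midpoint, 230.00.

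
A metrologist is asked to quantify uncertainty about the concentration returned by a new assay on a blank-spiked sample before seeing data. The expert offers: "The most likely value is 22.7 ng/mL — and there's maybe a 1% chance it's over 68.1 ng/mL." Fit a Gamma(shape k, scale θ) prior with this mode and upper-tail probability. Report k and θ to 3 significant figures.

Gamma(k,θ) with k>1 has mode (k−1)θ, so θ = 22.7/(k−1).
Need P(X < 68.1) = 0.99 with θ tied to k this way. Start at k = 2, θ = 22.7: P(X<68.1) ≈ 0.801.
Too low — raise k to concentrate. Iterating converges to k ≈ 4.73.
Then θ = 22.7/(4.73−1) ≈ 6.09.

k ≈ 4.73, θ ≈ 6.09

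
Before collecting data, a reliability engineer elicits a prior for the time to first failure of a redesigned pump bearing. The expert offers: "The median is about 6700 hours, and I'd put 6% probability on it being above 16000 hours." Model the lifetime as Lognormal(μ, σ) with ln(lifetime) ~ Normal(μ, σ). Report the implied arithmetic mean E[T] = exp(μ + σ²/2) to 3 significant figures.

If T ~ Lognormal(μ,σ) then ln T ~ Normal(μ,σ), so the p-quantile of ln T is μ + z_p·σ.
ln(6700) = 8.81 and ln(16000) = 9.68; z_{0.5} = 0, z_{0.94} = 1.555.
σ = (9.68 − 8.81)/(1.555 − (0)) = 0.560.
μ = 8.81 − (0)·0.560 = 8.810.
E[T] = exp(μ + σ²/2) = exp(8.810 + 0.1567) = 7840 hours.

E[T] ≈ 7840 hours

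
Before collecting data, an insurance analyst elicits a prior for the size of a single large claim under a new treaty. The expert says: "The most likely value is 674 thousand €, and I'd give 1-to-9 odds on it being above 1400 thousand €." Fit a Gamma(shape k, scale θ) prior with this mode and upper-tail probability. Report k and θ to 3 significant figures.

k ≈ 4.59, θ ≈ 188

Gamma(k,θ) with k>1 has mode (k−1)θ, so θ = 674/(k−1).
Need P(X < 1400) = 0.9 with θ tied to k this way. Start at k = 2, θ = 674: P(X<1400) ≈ 0.614.
Too low — raise k to concentrate. Iterating converges to k ≈ 4.59.
Then θ = 674/(4.59−1) ≈ 188.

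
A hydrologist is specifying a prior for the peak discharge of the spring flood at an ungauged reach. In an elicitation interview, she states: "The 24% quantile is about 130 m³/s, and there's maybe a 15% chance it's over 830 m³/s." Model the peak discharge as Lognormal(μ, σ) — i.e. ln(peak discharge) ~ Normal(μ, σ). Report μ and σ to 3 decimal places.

If T ~ Lognormal(μ,σ) then ln T ~ Normal(μ,σ), so the p-quantile of ln T is μ + z_p·σ.
ln(130) = 4.868 and ln(830) = 6.721; z_{0.24} = -0.7063, z_{0.85} = 1.036.
σ = (6.721 − 4.868)/(1.036 − (-0.7063)) = 1.064.
μ = 4.868 − (-0.7063)·1.064 = 5.619.

μ ≈ 5.619, σ ≈ 1.064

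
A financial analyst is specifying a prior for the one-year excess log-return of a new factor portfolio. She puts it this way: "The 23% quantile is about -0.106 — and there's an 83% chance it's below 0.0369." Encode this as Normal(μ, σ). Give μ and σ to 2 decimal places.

μ = -0.04, σ = 0.08

The p-quantile of Normal(μ,σ) is μ + z_p·σ, with z_{0.23} = -0.7388 and z_{0.83} = 0.9542.
Eliminate σ: μ = (z₂·x₁ − z₁·x₂)/(z₂ − z₁) = (0.9542·-0.106 − (-0.7388)·0.0369)/1.693 = -0.04.
Then σ = (x₂ − x₁)/(z₂ − z₁) = (0.0369 − -0.106)/1.693 = 0.08.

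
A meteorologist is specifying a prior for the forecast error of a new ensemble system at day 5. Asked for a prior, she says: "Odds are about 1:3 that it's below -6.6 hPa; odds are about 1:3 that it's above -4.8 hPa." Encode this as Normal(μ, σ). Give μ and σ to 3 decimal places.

μ = -5.700, σ = 1.334

The p-quantile of Normal(μ,σ) is μ + z_p·σ, with z_{0.25} = -0.6745 and z_{0.75} = 0.6745.
Eliminate σ: μ = (z₂·x₁ − z₁·x₂)/(z₂ − z₁) = (0.6745·-6.6 − (-0.6745)·-4.8)/1.349 = -5.700.
Then σ = (x₂ − x₁)/(z₂ − z₁) = (-4.8 − -6.6)/1.349 = 1.334.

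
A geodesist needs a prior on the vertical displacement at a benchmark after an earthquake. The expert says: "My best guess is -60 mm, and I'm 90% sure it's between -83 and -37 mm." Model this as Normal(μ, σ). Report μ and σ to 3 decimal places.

μ = -60.000, σ = 13.983

A symmetric 90% interval runs μ ± z·σ with z = 1.645.
Half-width = 23, so σ = 23/1.645 = 13.983.
μ is the stated best guess, -60.000.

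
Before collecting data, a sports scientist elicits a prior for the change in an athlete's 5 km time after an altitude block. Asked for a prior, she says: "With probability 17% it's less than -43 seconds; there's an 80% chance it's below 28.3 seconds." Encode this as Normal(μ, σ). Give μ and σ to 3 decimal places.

μ = -5.116, σ = 39.704

For Normal(μ,σ), the p-quantile is μ + z_p·σ. Here z_{0.17} = -0.9542, z_{0.8} = 0.8416.
So -43 = μ − 0.9542σ and 28.3 = μ + 0.8416σ.
Subtracting: σ = (28.3 − -43)/(0.8416 − (-0.9542)) = 39.704.
Then μ = -43 − (-0.9542)·39.704 = -5.116.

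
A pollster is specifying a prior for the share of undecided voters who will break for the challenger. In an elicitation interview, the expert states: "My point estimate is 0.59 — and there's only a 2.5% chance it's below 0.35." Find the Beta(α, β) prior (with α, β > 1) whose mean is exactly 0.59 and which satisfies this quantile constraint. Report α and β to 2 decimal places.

With mean 0.59 fixed, write α = 0.59s, β = 0.41s where s = α+β.
Need P(θ < 0.35) = 0.025 under Beta(0.59s, 0.41s). Normal approximation: (q−m)/√(m(1−m)/s) ≈ z_{0.025} = -1.96, so s ≈ 0.59·0.41·(-1.96)²/(0.35−0.59)² = 16.1.
At s = 16.1: P(θ<0.35) ≈ 0.025. Adjusting to match 0.025 gives s ≈ 16.11.
So α = 0.59·16.11 ≈ 9.51, β = 0.41·16.11 ≈ 6.61.

α ≈ 9.51, β ≈ 6.61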